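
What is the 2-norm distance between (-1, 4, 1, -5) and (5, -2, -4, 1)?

(Σ|x_i - y_i|^2)^(1/2) = (|-1 - 5|^2 + |4 - (-2)|^2 + |1 - (-4)|^2 + |-5 - 1|^2)^(1/2)
= (6^2 + 6^2 + 5^2 + 6^2)^(1/2) = (36 + 36 + 25 + 36)^(1/2) = (133)^(1/2) ≈ 11.5326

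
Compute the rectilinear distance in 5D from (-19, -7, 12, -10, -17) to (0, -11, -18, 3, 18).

Σ|x_i - y_i| = |-19 - 0| + |-7 - (-11)| + |12 - (-18)| + |-10 - 3| + |-17 - 18| = 19 + 4 + 30 + 13 + 35 = 101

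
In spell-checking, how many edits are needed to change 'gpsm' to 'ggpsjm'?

Let D[i][j] be the edit distance between the first i characters of 'gpsm' and the first j characters of 'ggpsjm', with D[i][0] = i, D[0][j] = j, and D[i][j] = D[i-1][j-1] if the characters match, else 1 + min(D[i-1][j], D[i][j-1], D[i-1][j-1]). Filling the table (rows: prefixes of 'gpsm', columns: prefixes of 'ggpsjm'):
     ε  g  g  p  s  j  m
  ε  0  1  2  3  4  5  6
  g  1  0  1  2  3  4  5
  p  2  1  1  1  2  3  4
  s  3  2  2  2  1  2  3
  m  4  3  3  3  2  2  2
The bottom-right entry gives D[4][6] = 2, so no sequence of fewer than 2 edits works. Backtracking through the table gives one optimal edit sequence (2 edits):
  gpsm → ggpsm (ins g @1)
  ggpsm → ggpsjm (ins j @5)
Edit distance = 2.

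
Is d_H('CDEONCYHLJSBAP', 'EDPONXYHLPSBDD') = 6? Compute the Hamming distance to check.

Differing positions: 1, 3, 6, 10, 13, 14. Hamming distance = 6, so the claim is true.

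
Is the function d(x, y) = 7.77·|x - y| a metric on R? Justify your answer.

Yes. Since |x - y| is a metric on R and 7.77 > 0, the positive scalar multiple 7.77·|x - y| is also a metric: scaling by a positive constant preserves non-negativity, identity (d=0 ⟺ |x-y|=0 ⟺ x=y), symmetry, and the triangle inequality.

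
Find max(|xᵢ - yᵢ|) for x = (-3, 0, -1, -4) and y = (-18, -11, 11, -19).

max(|x_i - y_i|) = max(|-3 - (-18)|, |0 - (-11)|, |-1 - 11|, |-4 - (-19)|) = max(15, 11, 12, 15) = 15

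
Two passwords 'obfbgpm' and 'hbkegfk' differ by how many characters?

Differing positions: 1, 3, 4, 6, 7. Hamming distance = 5.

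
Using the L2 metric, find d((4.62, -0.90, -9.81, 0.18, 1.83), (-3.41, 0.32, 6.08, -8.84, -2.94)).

√(Σ(x_i - y_i)²) = √((4.62 - (-3.41))² + (-0.9 - 0.32)² + (-9.81 - 6.08)² + (0.18 - (-8.84))² + (1.83 - (-2.94))²)
= √(8.03² + (-1.22)² + (-15.89)² + 9.02² + 4.77²) = √(64.4809 + 1.4884 + 252.4921 + 81.3604 + 22.7529) = √422.5747 ≈ 20.5566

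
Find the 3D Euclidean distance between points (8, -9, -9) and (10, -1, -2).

√(Σ(x_i - y_i)²) = √((8 - 10)² + (-9 - (-1))² + (-9 - (-2))²)
= √((-2)² + (-8)² + (-7)²) = √(4 + 64 + 49) = √117 ≈ 10.8167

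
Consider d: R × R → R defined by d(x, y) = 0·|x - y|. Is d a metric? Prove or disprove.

No. With c = 0, d(x,y) = 0 for all x, y. This fails identity of indiscernibles: d(2, 8) = 0 but 2 ≠ 8.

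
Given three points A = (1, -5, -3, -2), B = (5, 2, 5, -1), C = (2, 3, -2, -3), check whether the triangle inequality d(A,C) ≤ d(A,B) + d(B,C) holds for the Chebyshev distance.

d(A,B) = max(4, 7, 8, 1) = 8, d(B,C) = max(3, 1, 7, 2) = 7, d(A,C) = max(1, 8, 1, 1) = 8.
d(A,C) = 8 ≤ 8 + 7 = 15. Triangle inequality is satisfied.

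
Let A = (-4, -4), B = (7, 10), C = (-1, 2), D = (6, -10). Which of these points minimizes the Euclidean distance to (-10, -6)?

Distances: d(A) ≈ 6.3246, d(B) ≈ 23.3452, d(C) ≈ 12.0416, d(D) ≈ 16.4924. Nearest: A = (-4, -4) with distance 6.3246.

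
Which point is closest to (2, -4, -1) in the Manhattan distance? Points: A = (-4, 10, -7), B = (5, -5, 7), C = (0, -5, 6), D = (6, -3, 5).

Distances: d(A) = 26, d(B) = 12, d(C) = 10, d(D) = 11. Nearest: C = (0, -5, 6) with distance 10.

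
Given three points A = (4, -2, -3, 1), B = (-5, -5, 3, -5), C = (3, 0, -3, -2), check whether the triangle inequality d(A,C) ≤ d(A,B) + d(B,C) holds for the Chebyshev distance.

d(A,B) = max(9, 3, 6, 6) = 9, d(B,C) = max(8, 5, 6, 3) = 8, d(A,C) = max(1, 2, 0, 3) = 3.
d(A,C) = 3 ≤ 9 + 8 = 17. Triangle inequality is satisfied.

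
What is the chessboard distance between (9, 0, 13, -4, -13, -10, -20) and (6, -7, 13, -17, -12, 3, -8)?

max(|x_i - y_i|) = max(|9 - 6|, |0 - (-7)|, |13 - 13|, |-4 - (-17)|, |-13 - (-12)|, |-10 - 3|, |-20 - (-8)|) = max(3, 7, 0, 13, 1, 13, 12) = 13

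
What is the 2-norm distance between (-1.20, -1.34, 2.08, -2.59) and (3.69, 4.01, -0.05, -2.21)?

(Σ|x_i - y_i|^2)^(1/2) = (|-1.2 - 3.69|^2 + |-1.34 - 4.01|^2 + |2.08 - (-0.05)|^2 + |-2.59 - (-2.21)|^2)^(1/2)
= (4.89^2 + 5.35^2 + 2.13^2 + 0.38^2)^(1/2) = (23.9121 + 28.6225 + 4.5369 + 0.1444)^(1/2) = (57.2159)^(1/2) ≈ 7.5641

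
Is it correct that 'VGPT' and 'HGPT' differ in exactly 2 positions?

Differing positions: 1. Hamming distance = 1, so the claim that d_H = 2 is false.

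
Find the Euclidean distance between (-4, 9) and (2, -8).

√(Σ(x_i - y_i)²) = √((-4 - 2)² + (9 - (-8))²)
= √((-6)² + 17²) = √(36 + 289) = √325 ≈ 18.0278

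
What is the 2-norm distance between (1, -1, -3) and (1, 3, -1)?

(Σ|x_i - y_i|^2)^(1/2) = (|1 - 1|^2 + |-1 - 3|^2 + |-3 - (-1)|^2)^(1/2)
= (0^2 + 4^2 + 2^2)^(1/2) = (0 + 16 + 4)^(1/2) = (20)^(1/2) ≈ 4.4721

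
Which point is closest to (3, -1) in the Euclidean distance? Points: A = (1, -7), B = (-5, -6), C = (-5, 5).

Distances: d(A) ≈ 6.3246, d(B) ≈ 9.434, d(C) = 10. Nearest: A = (1, -7) with distance 6.3246.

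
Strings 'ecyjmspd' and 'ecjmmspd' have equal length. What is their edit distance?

Let D[i][j] be the edit distance between the first i characters of 'ecyjmspd' and the first j characters of 'ecjmmspd', with D[i][0] = i, D[0][j] = j, and D[i][j] = D[i-1][j-1] if the characters match, else 1 + min(D[i-1][j], D[i][j-1], D[i-1][j-1]). Filling the table (rows: prefixes of 'ecyjmspd', columns: prefixes of 'ecjmmspd'):
     ε  e  c  j  m  m  s  p  d
  ε  0  1  2  3  4  5  6  7  8
  e  1  0  1  2  3  4  5  6  7
  c  2  1  0  1  2  3  4  5  6
  y  3  2  1  1  2  3  4  5  6
  j  4  3  2  1  2  3  4  5  6
  m  5  4  3  2  1  2  3  4  5
  s  6  5  4  3  2  2  2  3  4
  p  7  6  5  4  3  3  3  2  3
  d  8  7  6  5  4  4  4  3  2
The bottom-right entry gives D[8][8] = 2, so no sequence of fewer than 2 edits works. Backtracking through the table gives one optimal edit sequence (2 edits):
  ecyjmspd → ecjjmspd (sub y→j @3)
  ecjjmspd → ecjmmspd (sub j→m @4)
Edit distance = 2.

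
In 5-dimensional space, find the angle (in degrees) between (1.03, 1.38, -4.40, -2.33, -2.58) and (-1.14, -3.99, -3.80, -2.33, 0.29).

With u = (1.03, 1.38, -4.40, -2.33, -2.58), v = (-1.14, -3.99, -3.80, -2.33, 0.29):
u·v = 1.03·(-1.14) + 1.38·(-3.99) + (-4.4)·(-3.8) + (-2.33)·(-2.33) + (-2.58)·0.29 = (-1.1742) + (-5.5062) + 16.72 + 5.4289 + (-0.7482) = 14.7203.
|u| = √(1.03² + 1.38² + (-4.4)² + (-2.33)² + (-2.58)²) = √(1.0609 + 1.9044 + 19.36 + 5.4289 + 6.6564) = √34.4106, |v| = √((-1.14)² + (-3.99)² + (-3.8)² + (-2.33)² + 0.29²) = √(1.2996 + 15.9201 + 14.44 + 5.4289 + 0.0841) = √37.1727.
cos θ = (u·v)/(|u||v|) = 14.7203/(√34.4106·√37.1727) ≈ 0.411584
θ = arccos(0.411584) ≈ 65.7°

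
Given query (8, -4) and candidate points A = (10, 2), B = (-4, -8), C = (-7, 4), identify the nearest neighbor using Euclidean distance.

Distances: d(A) ≈ 6.3246, d(B) ≈ 12.6491, d(C) = 17. Nearest: A = (10, 2) with distance 6.3246.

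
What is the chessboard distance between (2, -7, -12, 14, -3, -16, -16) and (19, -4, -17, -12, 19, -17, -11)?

max(|x_i - y_i|) = max(|2 - 19|, |-7 - (-4)|, |-12 - (-17)|, |14 - (-12)|, |-3 - 19|, |-16 - (-17)|, |-16 - (-11)|) = max(17, 3, 5, 26, 22, 1, 5) = 26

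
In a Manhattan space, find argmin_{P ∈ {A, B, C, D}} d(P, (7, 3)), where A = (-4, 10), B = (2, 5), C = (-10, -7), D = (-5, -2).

Distances: d(A) = 18, d(B) = 7, d(C) = 27, d(D) = 17. Nearest: B = (2, 5) with distance 7.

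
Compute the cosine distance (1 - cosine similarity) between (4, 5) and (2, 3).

With u = (4, 5), v = (2, 3):
u·v = 4·2 + 5·3 = 8 + 15 = 23.
|u| = √(4² + 5²) = √41, |v| = √(2² + 3²) = √13, so |u||v| = √(41·13) = √533.
cos θ = (u·v)/(|u||v|) = 23/√533 ≈ 0.9962
Cosine distance = 1 - cos θ ≈ 1 - 0.9962 = 0.0038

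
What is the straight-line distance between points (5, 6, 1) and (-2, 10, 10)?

√(Σ(x_i - y_i)²) = √((5 - (-2))² + (6 - 10)² + (1 - 10)²)
= √(7² + (-4)² + (-9)²) = √(49 + 16 + 81) = √146 ≈ 12.083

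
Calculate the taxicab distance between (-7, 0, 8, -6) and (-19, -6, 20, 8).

Σ|x_i - y_i| = |-7 - (-19)| + |0 - (-6)| + |8 - 20| + |-6 - 8| = 12 + 6 + 12 + 14 = 44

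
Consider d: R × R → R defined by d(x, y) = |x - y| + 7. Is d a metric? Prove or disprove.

No. d fails identity of indiscernibles (specifically d(x,x) = 0): d(-5, -5) = |-5 - (-5)| + 7 = 0 + 7 = 7 ≠ 0.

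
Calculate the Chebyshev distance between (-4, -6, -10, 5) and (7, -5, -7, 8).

max(|x_i - y_i|) = max(|-4 - 7|, |-6 - (-5)|, |-10 - (-7)|, |5 - 8|) = max(11, 1, 3, 3) = 11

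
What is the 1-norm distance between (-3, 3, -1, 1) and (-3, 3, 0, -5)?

Σ|x_i - y_i| = |-3 - (-3)| + |3 - 3| + |-1 - 0| + |1 - (-5)| = 0 + 0 + 1 + 6 = 7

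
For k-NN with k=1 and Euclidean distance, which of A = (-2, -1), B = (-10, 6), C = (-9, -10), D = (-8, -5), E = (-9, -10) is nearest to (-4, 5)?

Distances: d(A) ≈ 6.3246, d(B) ≈ 6.0828, d(C) ≈ 15.8114, d(D) ≈ 10.7703, d(E) ≈ 15.8114. Nearest: B = (-10, 6) with distance 6.0828.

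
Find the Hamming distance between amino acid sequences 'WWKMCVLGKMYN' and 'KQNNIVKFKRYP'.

Differing positions: 1, 2, 3, 4, 5, 7, 8, 10, 12. Hamming distance = 9.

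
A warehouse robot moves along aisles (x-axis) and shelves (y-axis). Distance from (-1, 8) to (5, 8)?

Σ|x_i - y_i| = |-1 - 5| + |8 - 8| = 6 + 0 = 6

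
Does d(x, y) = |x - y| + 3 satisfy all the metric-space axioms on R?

No. d fails identity of indiscernibles (specifically d(x,x) = 0): d(-1, -1) = |-1 - (-1)| + 3 = 0 + 3 = 3 ≠ 0.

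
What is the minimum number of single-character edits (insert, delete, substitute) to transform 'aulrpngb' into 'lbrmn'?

Let D[i][j] be the edit distance between the first i characters of 'aulrpngb' and the first j characters of 'lbrmn', with D[i][0] = i, D[0][j] = j, and D[i][j] = D[i-1][j-1] if the characters match, else 1 + min(D[i-1][j], D[i][j-1], D[i-1][j-1]). Filling the table (rows: prefixes of 'aulrpngb', columns: prefixes of 'lbrmn'):
     ε  l  b  r  m  n
  ε  0  1  2  3  4  5
  a  1  1  2  3  4  5
  u  2  2  2  3  4  5
  l  3  2  3  3  4  5
  r  4  3  3  3  4  5
  p  5  4  4  4  4  5
  n  6  5  5  5  5  4
  g  7  6  6  6  6  5
  b  8  7  6  7  7  6
The bottom-right entry gives D[8][5] = 6, so no sequence of fewer than 6 edits works. Backtracking through the table gives one optimal edit sequence (6 edits):
  aulrpngb → ulrpngb (del a @1)
  ulrpngb → llrpngb (sub u→l @1)
  llrpngb → lbrpngb (sub l→b @2)
  lbrpngb → lbrmngb (sub p→m @4)
  lbrmngb → lbrmnb (del g @6)
  lbrmnb → lbrmn (del b @6)
Edit distance = 6.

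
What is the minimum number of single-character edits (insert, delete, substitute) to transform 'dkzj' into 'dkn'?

Let D[i][j] be the edit distance between the first i characters of 'dkzj' and the first j characters of 'dkn', with D[i][0] = i, D[0][j] = j, and D[i][j] = D[i-1][j-1] if the characters match, else 1 + min(D[i-1][j], D[i][j-1], D[i-1][j-1]). Filling the table (rows: prefixes of 'dkzj', columns: prefixes of 'dkn'):
     ε  d  k  n
  ε  0  1  2  3
  d  1  0  1  2
  k  2  1  0  1
  z  3  2  1  1
  j  4  3  2  2
The bottom-right entry gives D[4][3] = 2, so no sequence of fewer than 2 edits works. Backtracking through the table gives one optimal edit sequence (2 edits):
  dkzj → dkj (del z @3)
  dkj → dkn (sub j→n @3)
Edit distance = 2.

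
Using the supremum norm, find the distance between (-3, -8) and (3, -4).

max(|x_i - y_i|) = max(|-3 - 3|, |-8 - (-4)|) = max(6, 4) = 6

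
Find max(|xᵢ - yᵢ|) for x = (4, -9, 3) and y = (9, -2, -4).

max(|x_i - y_i|) = max(|4 - 9|, |-9 - (-2)|, |3 - (-4)|) = max(5, 7, 7) = 7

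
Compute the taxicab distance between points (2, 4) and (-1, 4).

Σ|x_i - y_i| = |2 - (-1)| + |4 - 4| = 3 + 0 = 3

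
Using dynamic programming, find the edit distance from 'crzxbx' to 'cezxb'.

Let D[i][j] be the edit distance between the first i characters of 'crzxbx' and the first j characters of 'cezxb', with D[i][0] = i, D[0][j] = j, and D[i][j] = D[i-1][j-1] if the characters match, else 1 + min(D[i-1][j], D[i][j-1], D[i-1][j-1]). Filling the table (rows: prefixes of 'crzxbx', columns: prefixes of 'cezxb'):
     ε  c  e  z  x  b
  ε  0  1  2  3  4  5
  c  1  0  1  2  3  4
  r  2  1  1  2  3  4
  z  3  2  2  1  2  3
  x  4  3  3  2  1  2
  b  5  4  4  3  2  1
  x  6  5  5  4  3  2
The bottom-right entry gives D[6][5] = 2, so no sequence of fewer than 2 edits works. Backtracking through the table gives one optimal edit sequence (2 edits):
  crzxbx → cezxbx (sub r→e @2)
  cezxbx → cezxb (del x @6)
Edit distance = 2.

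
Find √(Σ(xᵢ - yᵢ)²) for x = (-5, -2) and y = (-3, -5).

√(Σ(x_i - y_i)²) = √((-5 - (-3))² + (-2 - (-5))²)
= √((-2)² + 3²) = √(4 + 9) = √13 ≈ 3.6056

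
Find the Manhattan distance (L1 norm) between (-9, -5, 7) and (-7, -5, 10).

Σ|x_i - y_i| = |-9 - (-7)| + |-5 - (-5)| + |7 - 10| = 2 + 0 + 3 = 5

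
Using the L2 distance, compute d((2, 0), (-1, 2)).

(Σ|x_i - y_i|^2)^(1/2) = (|2 - (-1)|^2 + |0 - 2|^2)^(1/2)
= (3^2 + 2^2)^(1/2) = (9 + 4)^(1/2) = (13)^(1/2) ≈ 3.6056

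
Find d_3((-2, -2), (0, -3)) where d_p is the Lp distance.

(Σ|x_i - y_i|^3)^(1/3) = (|-2 - 0|^3 + |-2 - (-3)|^3)^(1/3)
= (2^3 + 1^3)^(1/3) = (8 + 1)^(1/3) = (9)^(1/3) ≈ 2.0801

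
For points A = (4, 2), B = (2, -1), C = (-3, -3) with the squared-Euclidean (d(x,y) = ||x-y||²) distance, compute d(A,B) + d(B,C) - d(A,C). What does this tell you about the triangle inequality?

d(A,B) = 2² + 3² = 13, d(B,C) = 5² + 2² = 29, d(A,C) = 7² + 5² = 74.
d(A,B) + d(B,C) - d(A,C) = 13 + 29 - 74 = 42 - 74 = -32. This is < 0, so the triangle inequality FAILS for these points (squared-Euclidean is not a metric).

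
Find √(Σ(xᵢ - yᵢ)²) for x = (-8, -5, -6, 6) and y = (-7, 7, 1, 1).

√(Σ(x_i - y_i)²) = √((-8 - (-7))² + (-5 - 7)² + (-6 - 1)² + (6 - 1)²)
= √((-1)² + (-12)² + (-7)² + 5²) = √(1 + 144 + 49 + 25) = √219 ≈ 14.7986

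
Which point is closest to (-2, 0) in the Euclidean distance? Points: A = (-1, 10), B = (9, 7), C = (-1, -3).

Distances: d(A) ≈ 10.0499, d(B) ≈ 13.0384, d(C) ≈ 3.1623. Nearest: C = (-1, -3) with distance 3.1623.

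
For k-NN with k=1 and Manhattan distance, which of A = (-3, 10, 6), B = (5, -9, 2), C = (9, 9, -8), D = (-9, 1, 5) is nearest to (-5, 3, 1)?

Distances: d(A) = 14, d(B) = 23, d(C) = 29, d(D) = 10. Nearest: D = (-9, 1, 5) with distance 10.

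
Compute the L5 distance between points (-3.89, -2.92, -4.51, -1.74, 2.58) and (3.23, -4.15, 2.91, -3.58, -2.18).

(Σ|x_i - y_i|^5)^(1/5) = (|-3.89 - 3.23|^5 + |-2.92 - (-4.15)|^5 + |-4.51 - 2.91|^5 + |-1.74 - (-3.58)|^5 + |2.58 - (-2.18)|^5)^(1/5)
= (7.12^5 + 1.23^5 + 7.42^5 + 1.84^5 + 4.76^5)^(1/5) ≈ (18297.846 + 2.8153 + 22491.5573 + 21.0906 + 2443.6261)^(1/5) = (43256.9353)^(1/5) ≈ 8.4569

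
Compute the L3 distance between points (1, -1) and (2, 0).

(Σ|x_i - y_i|^3)^(1/3) = (|1 - 2|^3 + |-1 - 0|^3)^(1/3)
= (1^3 + 1^3)^(1/3) = (1 + 1)^(1/3) = (2)^(1/3) ≈ 1.2599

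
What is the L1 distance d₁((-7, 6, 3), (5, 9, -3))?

Σ|x_i - y_i| = |-7 - 5| + |6 - 9| + |3 - (-3)| = 12 + 3 + 6 = 21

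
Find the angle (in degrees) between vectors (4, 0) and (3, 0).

With u = (4, 0), v = (3, 0):
u·v = 4·3 + 0·0 = 12 + 0 = 12.
|u| = √(4² + 0²) = √16, |v| = √(3² + 0²) = √9, so |u||v| = √(16·9) = √144 = 12.
cos θ = (u·v)/(|u||v|) = 12/12 = 1 (the vectors are parallel, pointing the same way)
θ = arccos(1) = 0°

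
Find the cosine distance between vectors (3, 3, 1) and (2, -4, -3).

With u = (3, 3, 1), v = (2, -4, -3):
u·v = 3·2 + 3·(-4) + 1·(-3) = 6 + (-12) + (-3) = -9.
|u| = √(3² + 3² + 1²) = √19, |v| = √(2² + (-4)² + (-3)²) = √29, so |u||v| = √(19·29) = √551.
cos θ = (u·v)/(|u||v|) = -9/√551 ≈ -0.3834
Cosine distance = 1 - cos θ ≈ 1 - (-0.3834) = 1.3834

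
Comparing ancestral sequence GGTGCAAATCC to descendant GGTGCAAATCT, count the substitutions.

Differing positions: 11. Hamming distance = 1.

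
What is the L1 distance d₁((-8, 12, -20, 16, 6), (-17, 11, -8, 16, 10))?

Σ|x_i - y_i| = |-8 - (-17)| + |12 - 11| + |-20 - (-8)| + |16 - 16| + |6 - 10| = 9 + 1 + 12 + 0 + 4 = 26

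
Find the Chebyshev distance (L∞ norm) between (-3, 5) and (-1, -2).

max(|x_i - y_i|) = max(|-3 - (-1)|, |5 - (-2)|) = max(2, 7) = 7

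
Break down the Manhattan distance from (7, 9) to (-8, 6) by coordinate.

Σ|x_i - y_i| = |7 - (-8)| + |9 - 6| = 15 + 3 = 18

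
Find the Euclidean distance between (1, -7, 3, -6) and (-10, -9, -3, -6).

√(Σ(x_i - y_i)²) = √((1 - (-10))² + (-7 - (-9))² + (3 - (-3))² + (-6 - (-6))²)
= √(11² + 2² + 6² + 0²) = √(121 + 4 + 36 + 0) = √161 ≈ 12.6886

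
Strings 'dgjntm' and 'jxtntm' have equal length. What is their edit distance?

Let D[i][j] be the edit distance between the first i characters of 'dgjntm' and the first j characters of 'jxtntm', with D[i][0] = i, D[0][j] = j, and D[i][j] = D[i-1][j-1] if the characters match, else 1 + min(D[i-1][j], D[i][j-1], D[i-1][j-1]). Filling the table (rows: prefixes of 'dgjntm', columns: prefixes of 'jxtntm'):
     ε  j  x  t  n  t  m
  ε  0  1  2  3  4  5  6
  d  1  1  2  3  4  5  6
  g  2  2  2  3  4  5  6
  j  3  2  3  3  4  5  6
  n  4  3  3  4  3  4  5
  t  5  4  4  3  4  3  4
  m  6  5  5  4  4  4  3
The bottom-right entry gives D[6][6] = 3, so no sequence of fewer than 3 edits works. Backtracking through the table gives one optimal edit sequence (3 edits):
  dgjntm → jgjntm (sub d→j @1)
  jgjntm → jxjntm (sub g→x @2)
  jxjntm → jxtntm (sub j→t @3)
Edit distance = 3.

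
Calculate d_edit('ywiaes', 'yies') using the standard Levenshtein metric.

Let D[i][j] be the edit distance between the first i characters of 'ywiaes' and the first j characters of 'yies', with D[i][0] = i, D[0][j] = j, and D[i][j] = D[i-1][j-1] if the characters match, else 1 + min(D[i-1][j], D[i][j-1], D[i-1][j-1]). Filling the table (rows: prefixes of 'ywiaes', columns: prefixes of 'yies'):
     ε  y  i  e  s
  ε  0  1  2  3  4
  y  1  0  1  2  3
  w  2  1  1  2  3
  i  3  2  1  2  3
  a  4  3  2  2  3
  e  5  4  3  2  3
  s  6  5  4  3  2
The bottom-right entry gives D[6][4] = 2, so no sequence of fewer than 2 edits works. Backtracking through the table gives one optimal edit sequence (2 edits):
  ywiaes → yiaes (del w @2)
  yiaes → yies (del a @3)
Edit distance = 2.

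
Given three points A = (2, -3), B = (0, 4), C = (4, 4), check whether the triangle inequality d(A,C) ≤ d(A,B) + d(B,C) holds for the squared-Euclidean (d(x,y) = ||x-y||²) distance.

d(A,B) = 2² + 7² = 53, d(B,C) = 4² + 0² = 16, d(A,C) = 2² + 7² = 53.
d(A,C) = 53 ≤ 53 + 16 = 69. Triangle inequality is satisfied.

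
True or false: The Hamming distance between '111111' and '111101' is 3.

Differing positions: 5. Hamming distance = 1, so the claim that d_H = 3 is false.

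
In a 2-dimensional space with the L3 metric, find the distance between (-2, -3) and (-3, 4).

(Σ|x_i - y_i|^3)^(1/3) = (|-2 - (-3)|^3 + |-3 - 4|^3)^(1/3)
= (1^3 + 7^3)^(1/3) = (1 + 343)^(1/3) = (344)^(1/3) ≈ 7.0068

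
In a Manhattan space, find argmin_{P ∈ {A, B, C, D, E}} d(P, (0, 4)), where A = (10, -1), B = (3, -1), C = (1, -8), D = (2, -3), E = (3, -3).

Distances: d(A) = 15, d(B) = 8, d(C) = 13, d(D) = 9, d(E) = 10. Nearest: B = (3, -1) with distance 8.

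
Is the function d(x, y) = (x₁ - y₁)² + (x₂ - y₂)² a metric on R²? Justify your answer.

No. The squared Euclidean distance fails the triangle inequality. Counterexample: x = (0, 0), y = (1, 5), z = (2, 10). d(x,z) = 2² + 10² = 104, but d(x,y) + d(y,z) = (1² + 5²) + (1² + 5²) = 26 + 26 = 52. Since 104 > 52, the triangle inequality is violated. (Note: √d, the ordinary Euclidean distance, IS a metric.)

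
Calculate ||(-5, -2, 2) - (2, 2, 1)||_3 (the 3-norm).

(Σ|x_i - y_i|^3)^(1/3) = (|-5 - 2|^3 + |-2 - 2|^3 + |2 - 1|^3)^(1/3)
= (7^3 + 4^3 + 1^3)^(1/3) = (343 + 64 + 1)^(1/3) = (408)^(1/3) ≈ 7.4169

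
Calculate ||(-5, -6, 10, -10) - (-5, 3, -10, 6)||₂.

√(Σ(x_i - y_i)²) = √((-5 - (-5))² + (-6 - 3)² + (10 - (-10))² + (-10 - 6)²)
= √(0² + (-9)² + 20² + (-16)²) = √(0 + 81 + 400 + 256) = √737 ≈ 27.1477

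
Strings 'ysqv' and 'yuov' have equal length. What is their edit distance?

Let D[i][j] be the edit distance between the first i characters of 'ysqv' and the first j characters of 'yuov', with D[i][0] = i, D[0][j] = j, and D[i][j] = D[i-1][j-1] if the characters match, else 1 + min(D[i-1][j], D[i][j-1], D[i-1][j-1]). Filling the table (rows: prefixes of 'ysqv', columns: prefixes of 'yuov'):
     ε  y  u  o  v
  ε  0  1  2  3  4
  y  1  0  1  2  3
  s  2  1  1  2  3
  q  3  2  2  2  3
  v  4  3  3  3  2
The bottom-right entry gives D[4][4] = 2, so no sequence of fewer than 2 edits works. Backtracking through the table gives one optimal edit sequence (2 edits):
  ysqv → yuqv (sub s→u @2)
  yuqv → yuov (sub q→o @3)
Edit distance = 2.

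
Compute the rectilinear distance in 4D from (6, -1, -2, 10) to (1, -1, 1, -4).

Σ|x_i - y_i| = |6 - 1| + |-1 - (-1)| + |-2 - 1| + |10 - (-4)| = 5 + 0 + 3 + 14 = 22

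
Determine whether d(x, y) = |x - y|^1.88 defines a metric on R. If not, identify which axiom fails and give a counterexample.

No. d(x,y) = |x-y|^1.88 fails the triangle inequality since p = 1.88 > 1. Counterexample: x = -2, y = 7, z = 12. d(x,z) = |-2 - 12|^1.88 = 14^1.88 ≈ 142.7975, but d(x,y) + d(y,z) = 9^1.88 + 5^1.88 ≈ 62.2266 + 20.6093 = 82.8359. Since 142.7975 > 82.8359, the triangle inequality is violated.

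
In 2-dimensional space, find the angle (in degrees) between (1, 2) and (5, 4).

With u = (1, 2), v = (5, 4):
u·v = 1·5 + 2·4 = 5 + 8 = 13.
|u| = √(1² + 2²) = √5, |v| = √(5² + 4²) = √41, so |u||v| = √(5·41) = √205.
cos θ = (u·v)/(|u||v|) = 13/√205 ≈ 0.907959
θ = arccos(0.907959) ≈ 24.78°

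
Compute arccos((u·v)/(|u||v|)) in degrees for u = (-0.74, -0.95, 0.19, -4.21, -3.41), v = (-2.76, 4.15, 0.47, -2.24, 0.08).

With u = (-0.74, -0.95, 0.19, -4.21, -3.41), v = (-2.76, 4.15, 0.47, -2.24, 0.08):
u·v = (-0.74)·(-2.76) + (-0.95)·4.15 + 0.19·0.47 + (-4.21)·(-2.24) + (-3.41)·0.08 = 2.0424 + (-3.9425) + 0.0893 + 9.4304 + (-0.2728) = 7.3468.
|u| = √((-0.74)² + (-0.95)² + 0.19² + (-4.21)² + (-3.41)²) = √(0.5476 + 0.9025 + 0.0361 + 17.7241 + 11.6281) = √30.8384, |v| = √((-2.76)² + 4.15² + 0.47² + (-2.24)² + 0.08²) = √(7.6176 + 17.2225 + 0.2209 + 5.0176 + 0.0064) = √30.085.
cos θ = (u·v)/(|u||v|) = 7.3468/(√30.8384·√30.085) ≈ 0.2412
θ = arccos(0.2412) ≈ 76.04°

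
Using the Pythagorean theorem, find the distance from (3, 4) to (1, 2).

√(Σ(x_i - y_i)²) = √((3 - 1)² + (4 - 2)²)
= √(2² + 2²) = √(4 + 4) = √8 ≈ 2.8284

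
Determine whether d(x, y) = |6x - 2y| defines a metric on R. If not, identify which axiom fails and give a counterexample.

No. d fails symmetry: d(7, 5) = |6·7 - 2·5| = |32| = 32, but d(5, 7) = |6·5 - 2·7| = |16| = 16. Since 32 ≠ 16, d(x,y) ≠ d(y,x) in general.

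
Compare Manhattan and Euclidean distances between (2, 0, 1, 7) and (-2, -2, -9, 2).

L1 = |2 - (-2)| + |0 - (-2)| + |1 - (-9)| + |7 - 2| = 4 + 2 + 10 + 5 = 21
L2 = √(4² + 2² + 10² + 5²) = √145 ≈ 12.0416
L1 ≥ L2 always (equality iff movement is along one axis); L1 > L2 here.
Ratio L1/L2 = 21/√145 ≈ 1.744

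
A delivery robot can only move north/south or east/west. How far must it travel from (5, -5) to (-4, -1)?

Σ|x_i - y_i| = |5 - (-4)| + |-5 - (-1)| = 9 + 4 = 13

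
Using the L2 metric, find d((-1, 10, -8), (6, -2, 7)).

√(Σ(x_i - y_i)²) = √((-1 - 6)² + (10 - (-2))² + (-8 - 7)²)
= √((-7)² + 12² + (-15)²) = √(49 + 144 + 225) = √418 ≈ 20.445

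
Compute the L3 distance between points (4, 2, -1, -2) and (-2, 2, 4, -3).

(Σ|x_i - y_i|^3)^(1/3) = (|4 - (-2)|^3 + |2 - 2|^3 + |-1 - 4|^3 + |-2 - (-3)|^3)^(1/3)
= (6^3 + 0^3 + 5^3 + 1^3)^(1/3) = (216 + 0 + 125 + 1)^(1/3) = (342)^(1/3) ≈ 6.9932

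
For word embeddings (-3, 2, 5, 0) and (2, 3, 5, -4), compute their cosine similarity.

With u = (-3, 2, 5, 0), v = (2, 3, 5, -4):
u·v = (-3)·2 + 2·3 + 5·5 + 0·(-4) = (-6) + 6 + 25 + 0 = 25.
|u| = √((-3)² + 2² + 5² + 0²) = √38, |v| = √(2² + 3² + 5² + (-4)²) = √54, so |u||v| = √(38·54) = √2052.
cos θ = (u·v)/(|u||v|) = 25/√2052 ≈ 0.5519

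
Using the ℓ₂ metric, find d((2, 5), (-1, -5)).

√(Σ(x_i - y_i)²) = √((2 - (-1))² + (5 - (-5))²)
= √(3² + 10²) = √(9 + 100) = √109 ≈ 10.4403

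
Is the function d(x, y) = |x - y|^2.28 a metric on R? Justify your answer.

No. d(x,y) = |x-y|^2.28 fails the triangle inequality since p = 2.28 > 1. Counterexample: x = 1, y = 10, z = 20. d(x,z) = |1 - 20|^2.28 = 19^2.28 ≈ 823.3002, but d(x,y) + d(y,z) = 9^2.28 + 10^2.28 ≈ 149.8556 + 190.5461 = 340.4017. Since 823.3002 > 340.4017, the triangle inequality is violated.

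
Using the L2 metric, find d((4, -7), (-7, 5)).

√(Σ(x_i - y_i)²) = √((4 - (-7))² + (-7 - 5)²)
= √(11² + (-12)²) = √(121 + 144) = √265 ≈ 16.2788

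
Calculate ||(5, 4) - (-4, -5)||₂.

√(Σ(x_i - y_i)²) = √((5 - (-4))² + (4 - (-5))²)
= √(9² + 9²) = √(81 + 81) = √162 ≈ 12.7279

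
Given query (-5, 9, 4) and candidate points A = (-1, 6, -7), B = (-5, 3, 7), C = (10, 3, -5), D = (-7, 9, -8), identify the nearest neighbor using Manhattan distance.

Distances: d(A) = 18, d(B) = 9, d(C) = 30, d(D) = 14. Nearest: B = (-5, 3, 7) with distance 9.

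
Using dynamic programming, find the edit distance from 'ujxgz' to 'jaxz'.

Let D[i][j] be the edit distance between the first i characters of 'ujxgz' and the first j characters of 'jaxz', with D[i][0] = i, D[0][j] = j, and D[i][j] = D[i-1][j-1] if the characters match, else 1 + min(D[i-1][j], D[i][j-1], D[i-1][j-1]). Filling the table (rows: prefixes of 'ujxgz', columns: prefixes of 'jaxz'):
     ε  j  a  x  z
  ε  0  1  2  3  4
  u  1  1  2  3  4
  j  2  1  2  3  4
  x  3  2  2  2  3
  g  4  3  3  3  3
  z  5  4  4  4  3
The bottom-right entry gives D[5][4] = 3, so no sequence of fewer than 3 edits works. Backtracking through the table gives one optimal edit sequence (3 edits):
  ujxgz → jxgz (del u @1)
  jxgz → jagz (sub x→a @2)
  jagz → jaxz (sub g→x @3)
Edit distance = 3.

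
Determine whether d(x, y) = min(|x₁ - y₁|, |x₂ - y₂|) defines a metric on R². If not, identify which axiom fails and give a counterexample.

No. d fails identity of indiscernibles: take x = (1, 0) and y = (1, 3). Then d(x,y) = min(|1 - 1|, |0 - 3|) = min(0, 3) = 0, yet x ≠ y.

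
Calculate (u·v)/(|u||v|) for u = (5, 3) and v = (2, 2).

With u = (5, 3), v = (2, 2):
u·v = 5·2 + 3·2 = 10 + 6 = 16.
|u| = √(5² + 3²) = √34, |v| = √(2² + 2²) = √8, so |u||v| = √(34·8) = √272.
cos θ = (u·v)/(|u||v|) = 16/√272 ≈ 0.9701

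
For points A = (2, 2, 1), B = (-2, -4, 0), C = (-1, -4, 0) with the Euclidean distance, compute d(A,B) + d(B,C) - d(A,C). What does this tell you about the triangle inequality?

d(A,B) = √(4² + 6² + 1²) = √53 ≈ 7.2801, d(B,C) = √(1² + 0² + 0²) = √1 = 1, d(A,C) = √(3² + 6² + 1²) = √46 ≈ 6.7823.
d(A,B) + d(B,C) - d(A,C) = 7.2801 + 1 - 6.7823 = 8.2801 - 6.7823 = 1.4978 (to 4 decimal places). This is ≥ 0, so the triangle inequality holds for these points.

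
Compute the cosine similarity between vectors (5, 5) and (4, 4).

With u = (5, 5), v = (4, 4):
u·v = 5·4 + 5·4 = 20 + 20 = 40.
|u| = √(5² + 5²) = √50, |v| = √(4² + 4²) = √32, so |u||v| = √(50·32) = √1600 = 40.
cos θ = (u·v)/(|u||v|) = 40/40 = 1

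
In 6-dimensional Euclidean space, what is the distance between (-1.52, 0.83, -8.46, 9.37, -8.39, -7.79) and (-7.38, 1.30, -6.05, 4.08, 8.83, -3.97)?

√(Σ(x_i - y_i)²) = √((-1.52 - (-7.38))² + (0.83 - 1.3)² + (-8.46 - (-6.05))² + (9.37 - 4.08)² + (-8.39 - 8.83)² + (-7.79 - (-3.97))²)
= √(5.86² + (-0.47)² + (-2.41)² + 5.29² + (-17.22)² + (-3.82)²) = √(34.3396 + 0.2209 + 5.8081 + 27.9841 + 296.5284 + 14.5924) = √379.4735 ≈ 19.4801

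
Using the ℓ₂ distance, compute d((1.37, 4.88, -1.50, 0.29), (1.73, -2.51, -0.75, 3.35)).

(Σ|x_i - y_i|^2)^(1/2) = (|1.37 - 1.73|^2 + |4.88 - (-2.51)|^2 + |-1.5 - (-0.75)|^2 + |0.29 - 3.35|^2)^(1/2)
= (0.36^2 + 7.39^2 + 0.75^2 + 3.06^2)^(1/2) = (0.1296 + 54.6121 + 0.5625 + 9.3636)^(1/2) = (64.6678)^(1/2) ≈ 8.0416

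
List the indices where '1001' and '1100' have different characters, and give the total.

Differing positions: 2, 4. Hamming distance = 2.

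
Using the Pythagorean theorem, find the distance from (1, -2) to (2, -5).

√(Σ(x_i - y_i)²) = √((1 - 2)² + (-2 - (-5))²)
= √((-1)² + 3²) = √(1 + 9) = √10 ≈ 3.1623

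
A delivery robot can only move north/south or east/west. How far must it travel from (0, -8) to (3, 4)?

Σ|x_i - y_i| = |0 - 3| + |-8 - 4| = 3 + 12 = 15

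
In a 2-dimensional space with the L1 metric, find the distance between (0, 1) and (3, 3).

Σ|x_i - y_i| = |0 - 3| + |1 - 3| = 3 + 2 = 5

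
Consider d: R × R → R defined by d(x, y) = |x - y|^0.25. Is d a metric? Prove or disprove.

Yes. With 0 < p = 0.25 ≤ 1, d(x,y) = |x-y|^0.25 is a metric on R. Non-negativity and symmetry are immediate; |x-y|^0.25 = 0 ⟺ |x-y| = 0 ⟺ x = y. For the triangle inequality, the function t ↦ t^0.25 is subadditive on [0,∞) when p ≤ 1, so |x-z|^0.25 ≤ (|x-y| + |y-z|)^0.25 ≤ |x-y|^0.25 + |y-z|^0.25.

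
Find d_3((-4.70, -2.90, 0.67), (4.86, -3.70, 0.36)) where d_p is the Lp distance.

(Σ|x_i - y_i|^3)^(1/3) = (|-4.7 - 4.86|^3 + |-2.9 - (-3.7)|^3 + |0.67 - 0.36|^3)^(1/3)
= (9.56^3 + 0.8^3 + 0.31^3)^(1/3) ≈ (873.7228 + 0.512 + 0.0298)^(1/3) = (874.2646)^(1/3) ≈ 9.562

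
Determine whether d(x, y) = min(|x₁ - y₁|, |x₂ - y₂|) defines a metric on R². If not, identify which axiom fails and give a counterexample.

No. d fails identity of indiscernibles: take x = (0, 0) and y = (0, 5). Then d(x,y) = min(|0 - 0|, |0 - 5|) = min(0, 5) = 0, yet x ≠ y.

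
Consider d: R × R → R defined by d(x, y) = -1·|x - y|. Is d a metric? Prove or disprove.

No. With c = -1 < 0, d fails non-negativity: d(7, 14) = -1·|7 - 14| = -1·7 = -7 < 0.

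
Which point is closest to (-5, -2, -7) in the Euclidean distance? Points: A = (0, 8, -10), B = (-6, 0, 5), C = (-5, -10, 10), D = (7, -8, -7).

Distances: d(A) ≈ 11.5758, d(B) ≈ 12.2066, d(C) ≈ 18.7883, d(D) ≈ 13.4164. Nearest: A = (0, 8, -10) with distance 11.5758.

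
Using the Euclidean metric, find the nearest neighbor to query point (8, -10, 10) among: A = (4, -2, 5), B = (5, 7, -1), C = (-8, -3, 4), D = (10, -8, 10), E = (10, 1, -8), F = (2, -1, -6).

Distances: d(A) ≈ 10.247, d(B) ≈ 20.4695, d(C) ≈ 18.4662, d(D) ≈ 2.8284, d(E) ≈ 21.1896, d(F) ≈ 19.3132. Nearest: D = (10, -8, 10) with distance 2.8284.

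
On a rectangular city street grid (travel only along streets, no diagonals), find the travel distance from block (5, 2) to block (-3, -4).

Σ|x_i - y_i| = |5 - (-3)| + |2 - (-4)| = 8 + 6 = 14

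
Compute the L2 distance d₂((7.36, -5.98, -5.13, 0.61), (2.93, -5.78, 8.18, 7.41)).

√(Σ(x_i - y_i)²) = √((7.36 - 2.93)² + (-5.98 - (-5.78))² + (-5.13 - 8.18)² + (0.61 - 7.41)²)
= √(4.43² + (-0.2)² + (-13.31)² + (-6.8)²) = √(19.6249 + 0.04 + 177.1561 + 46.24) = √243.061 ≈ 15.5904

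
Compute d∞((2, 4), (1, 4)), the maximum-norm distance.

max(|x_i - y_i|) = max(|2 - 1|, |4 - 4|) = max(1, 0) = 1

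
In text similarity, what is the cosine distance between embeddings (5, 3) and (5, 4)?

With u = (5, 3), v = (5, 4):
u·v = 5·5 + 3·4 = 25 + 12 = 37.
|u| = √(5² + 3²) = √34, |v| = √(5² + 4²) = √41, so |u||v| = √(34·41) = √1394.
cos θ = (u·v)/(|u||v|) = 37/√1394 ≈ 0.991
Cosine distance = 1 - cos θ ≈ 1 - 0.991 = 0.009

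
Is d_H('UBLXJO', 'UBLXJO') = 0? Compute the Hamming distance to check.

Differing positions: none. Hamming distance = 0, so the claim is true.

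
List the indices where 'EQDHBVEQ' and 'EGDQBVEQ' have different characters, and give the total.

Differing positions: 2, 4. Hamming distance = 2.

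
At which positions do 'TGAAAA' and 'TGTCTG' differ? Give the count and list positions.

Differing positions: 3, 4, 5, 6. Hamming distance = 4.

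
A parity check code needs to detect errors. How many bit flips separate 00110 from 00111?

Differing positions: 5. Hamming distance = 1.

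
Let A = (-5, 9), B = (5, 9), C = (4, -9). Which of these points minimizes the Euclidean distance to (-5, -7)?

Distances: d(A) = 16, d(B) ≈ 18.868, d(C) ≈ 9.2195. Nearest: C = (4, -9) with distance 9.2195.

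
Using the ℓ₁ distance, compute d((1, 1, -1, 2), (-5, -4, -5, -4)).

Σ|x_i - y_i| = |1 - (-5)| + |1 - (-4)| + |-1 - (-5)| + |2 - (-4)| = 6 + 5 + 4 + 6 = 21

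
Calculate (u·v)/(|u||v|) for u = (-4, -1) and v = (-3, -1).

With u = (-4, -1), v = (-3, -1):
u·v = (-4)·(-3) + (-1)·(-1) = 12 + 1 = 13.
|u| = √((-4)² + (-1)²) = √17, |v| = √((-3)² + (-1)²) = √10, so |u||v| = √(17·10) = √170.
cos θ = (u·v)/(|u||v|) = 13/√170 ≈ 0.9971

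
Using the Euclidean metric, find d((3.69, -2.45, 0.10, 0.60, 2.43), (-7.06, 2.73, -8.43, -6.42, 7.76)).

√(Σ(x_i - y_i)²) = √((3.69 - (-7.06))² + (-2.45 - 2.73)² + (0.1 - (-8.43))² + (0.6 - (-6.42))² + (2.43 - 7.76)²)
= √(10.75² + (-5.18)² + 8.53² + 7.02² + (-5.33)²) = √(115.5625 + 26.8324 + 72.7609 + 49.2804 + 28.4089) = √292.8451 ≈ 17.1127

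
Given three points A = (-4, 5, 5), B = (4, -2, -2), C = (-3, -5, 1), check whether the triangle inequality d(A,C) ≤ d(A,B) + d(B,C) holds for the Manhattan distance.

d(A,B) = 8 + 7 + 7 = 22, d(B,C) = 7 + 3 + 3 = 13, d(A,C) = 1 + 10 + 4 = 15.
d(A,C) = 15 ≤ 22 + 13 = 35. Triangle inequality is satisfied.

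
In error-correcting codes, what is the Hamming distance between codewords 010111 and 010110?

Differing positions: 6. Hamming distance = 1.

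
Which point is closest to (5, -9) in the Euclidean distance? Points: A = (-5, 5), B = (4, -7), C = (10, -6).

Distances: d(A) ≈ 17.2047, d(B) ≈ 2.2361, d(C) ≈ 5.831. Nearest: B = (4, -7) with distance 2.2361.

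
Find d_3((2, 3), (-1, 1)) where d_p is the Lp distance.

(Σ|x_i - y_i|^3)^(1/3) = (|2 - (-1)|^3 + |3 - 1|^3)^(1/3)
= (3^3 + 2^3)^(1/3) = (27 + 8)^(1/3) = (35)^(1/3) ≈ 3.2711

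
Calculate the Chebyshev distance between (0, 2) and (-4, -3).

max(|x_i - y_i|) = max(|0 - (-4)|, |2 - (-3)|) = max(4, 5) = 5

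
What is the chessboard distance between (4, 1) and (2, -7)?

max(|x_i - y_i|) = max(|4 - 2|, |1 - (-7)|) = max(2, 8) = 8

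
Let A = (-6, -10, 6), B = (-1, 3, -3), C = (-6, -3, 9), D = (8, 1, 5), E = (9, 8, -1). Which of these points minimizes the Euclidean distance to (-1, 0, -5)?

Distances: d(A) ≈ 15.6844, d(B) ≈ 3.6056, d(C) ≈ 15.1658, d(D) ≈ 13.4907, d(E) ≈ 13.4164. Nearest: B = (-1, 3, -3) with distance 3.6056.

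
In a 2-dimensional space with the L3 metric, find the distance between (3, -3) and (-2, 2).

(Σ|x_i - y_i|^3)^(1/3) = (|3 - (-2)|^3 + |-3 - 2|^3)^(1/3)
= (5^3 + 5^3)^(1/3) = (125 + 125)^(1/3) = (250)^(1/3) ≈ 6.2996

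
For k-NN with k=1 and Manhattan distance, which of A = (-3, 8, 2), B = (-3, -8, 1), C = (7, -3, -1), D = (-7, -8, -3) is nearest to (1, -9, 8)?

Distances: d(A) = 27, d(B) = 12, d(C) = 21, d(D) = 20. Nearest: B = (-3, -8, 1) with distance 12.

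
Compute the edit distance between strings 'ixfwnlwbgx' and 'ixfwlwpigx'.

Let D[i][j] be the edit distance between the first i characters of 'ixfwnlwbgx' and the first j characters of 'ixfwlwpigx', with D[i][0] = i, D[0][j] = j, and D[i][j] = D[i-1][j-1] if the characters match, else 1 + min(D[i-1][j], D[i][j-1], D[i-1][j-1]). Filling the table (rows: prefixes of 'ixfwnlwbgx', columns: prefixes of 'ixfwlwpigx'):
     ε  i  x  f  w  l  w  p  i  g  x
  ε  0  1  2  3  4  5  6  7  8  9 10
  i  1  0  1  2  3  4  5  6  7  8  9
  x  2  1  0  1  2  3  4  5  6  7  8
  f  3  2  1  0  1  2  3  4  5  6  7
  w  4  3  2  1  0  1  2  3  4  5  6
  n  5  4  3  2  1  1  2  3  4  5  6
  l  6  5  4  3  2  1  2  3  4  5  6
  w  7  6  5  4  3  2  1  2  3  4  5
  b  8  7  6  5  4  3  2  2  3  4  5
  g  9  8  7  6  5  4  3  3  3  3  4
  x 10  9  8  7  6  5  4  4  4  4  3
The bottom-right entry gives D[10][10] = 3, so no sequence of fewer than 3 edits works. Backtracking through the table gives one optimal edit sequence (3 edits):
  ixfwnlwbgx → ixfwlwbgx (del n @5)
  ixfwlwbgx → ixfwlwpbgx (ins p @7)
  ixfwlwpbgx → ixfwlwpigx (sub b→i @8)
Edit distance = 3.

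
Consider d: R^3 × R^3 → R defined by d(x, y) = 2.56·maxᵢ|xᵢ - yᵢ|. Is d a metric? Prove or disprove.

Yes. The L∞ (Chebyshev) norm induces a metric on R^3, and multiplying a metric by a positive constant 2.56 > 0 preserves all four axioms: non-negativity (2.56·||x-y|| ≥ 0), identity (2.56·||x-y|| = 0 ⟺ ||x-y|| = 0 ⟺ x = y), symmetry (||x-y|| = ||y-x||), and the triangle inequality (2.56·||x-z|| ≤ 2.56·||x-y|| + 2.56·||y-z||). So d is a metric.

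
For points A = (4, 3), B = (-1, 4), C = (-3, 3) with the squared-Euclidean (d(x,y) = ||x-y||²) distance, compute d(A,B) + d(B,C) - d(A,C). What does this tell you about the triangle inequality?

d(A,B) = 5² + 1² = 26, d(B,C) = 2² + 1² = 5, d(A,C) = 7² + 0² = 49.
d(A,B) + d(B,C) - d(A,C) = 26 + 5 - 49 = 31 - 49 = -18. This is < 0, so the triangle inequality FAILS for these points (squared-Euclidean is not a metric).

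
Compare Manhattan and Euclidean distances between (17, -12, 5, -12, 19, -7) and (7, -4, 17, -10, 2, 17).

L1 = |17 - 7| + |-12 - (-4)| + |5 - 17| + |-12 - (-10)| + |19 - 2| + |-7 - 17| = 10 + 8 + 12 + 2 + 17 + 24 = 73
L2 = √(10² + 8² + 12² + 2² + 17² + 24²) = √1177 ≈ 34.3074
L1 ≥ L2 always (equality iff movement is along one axis); L1 > L2 here.
Ratio L1/L2 = 73/√1177 ≈ 2.1278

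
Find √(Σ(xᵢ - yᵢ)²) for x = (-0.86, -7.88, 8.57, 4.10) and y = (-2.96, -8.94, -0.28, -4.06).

√(Σ(x_i - y_i)²) = √((-0.86 - (-2.96))² + (-7.88 - (-8.94))² + (8.57 - (-0.28))² + (4.1 - (-4.06))²)
= √(2.1² + 1.06² + 8.85² + 8.16²) = √(4.41 + 1.1236 + 78.3225 + 66.5856) = √150.4417 ≈ 12.2655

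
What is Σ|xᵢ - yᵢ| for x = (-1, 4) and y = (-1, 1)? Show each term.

Σ|x_i - y_i| = |-1 - (-1)| + |4 - 1| = 0 + 3 = 3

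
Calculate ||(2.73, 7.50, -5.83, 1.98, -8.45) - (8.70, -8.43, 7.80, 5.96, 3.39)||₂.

√(Σ(x_i - y_i)²) = √((2.73 - 8.7)² + (7.5 - (-8.43))² + (-5.83 - 7.8)² + (1.98 - 5.96)² + (-8.45 - 3.39)²)
= √((-5.97)² + 15.93² + (-13.63)² + (-3.98)² + (-11.84)²) = √(35.6409 + 253.7649 + 185.7769 + 15.8404 + 140.1856) = √631.2087 ≈ 25.1239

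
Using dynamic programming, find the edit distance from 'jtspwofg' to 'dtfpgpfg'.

Let D[i][j] be the edit distance between the first i characters of 'jtspwofg' and the first j characters of 'dtfpgpfg', with D[i][0] = i, D[0][j] = j, and D[i][j] = D[i-1][j-1] if the characters match, else 1 + min(D[i-1][j], D[i][j-1], D[i-1][j-1]). Filling the table (rows: prefixes of 'jtspwofg', columns: prefixes of 'dtfpgpfg'):
     ε  d  t  f  p  g  p  f  g
  ε  0  1  2  3  4  5  6  7  8
  j  1  1  2  3  4  5  6  7  8
  t  2  2  1  2  3  4  5  6  7
  s  3  3  2  2  3  4  5  6  7
  p  4  4  3  3  2  3  4  5  6
  w  5  5  4  4  3  3  4  5  6
  o  6  6  5  5  4  4  4  5  6
  f  7  7  6  5  5  5  5  4  5
  g  8  8  7  6  6  5  6  5  4
The bottom-right entry gives D[8][8] = 4, so no sequence of fewer than 4 edits works. Backtracking through the table gives one optimal edit sequence (4 edits):
  jtspwofg → dtspwofg (sub j→d @1)
  dtspwofg → dtfpwofg (sub s→f @3)
  dtfpwofg → dtfpgofg (sub w→g @5)
  dtfpgofg → dtfpgpfg (sub o→p @6)
Edit distance = 4.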